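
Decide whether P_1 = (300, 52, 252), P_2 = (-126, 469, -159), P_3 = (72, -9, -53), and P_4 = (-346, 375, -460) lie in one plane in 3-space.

The four points are coplanar iff the 3×3 determinant with rows P_1P_2, P_1P_3, P_1P_4 is zero.
Rows: (-426, 417, -411), (-228, -61, -305), (-646, 323, -712).
Expanding along the first row: (-426)(141947) − (417)(-34694) + (-411)(-113050) = 461526.
Nonzero ⇒ not coplanar.

No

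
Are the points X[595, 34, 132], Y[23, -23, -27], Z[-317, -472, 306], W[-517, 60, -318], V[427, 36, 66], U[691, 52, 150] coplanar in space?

Yes

The plane through X, Y, Z has normal n = XY × XZ = (-90372, 244536, 237448) and equation n·P = -14113980.
Checking the remaining points: n·W = -14113980, n·V = -14113980, n·U = -14113980.
All equal -14113980, so all 6 points lie in one plane.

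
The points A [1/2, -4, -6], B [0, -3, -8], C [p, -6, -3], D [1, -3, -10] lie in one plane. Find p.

Coplanarity ⇔ det[AB; AC; AD] = 0.
Expanding, this is linear in p: (2)p + (-4) = 0.
So p = 2.

2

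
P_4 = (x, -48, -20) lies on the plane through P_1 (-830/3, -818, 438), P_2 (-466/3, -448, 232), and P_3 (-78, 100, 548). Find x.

Coplanarity requires P_1P_2 · (P_1P_3 × P_1P_4) = 0.
P_1P_2 = (364/3, 370, -206), P_1P_3 = (596/3, 918, 110); the triple product is linear in x with coefficient 229808 and constant term 13328864/3.
Setting it to zero: x = -58/3.

-58/3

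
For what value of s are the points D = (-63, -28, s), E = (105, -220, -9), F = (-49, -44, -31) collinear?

-33

Direction EF = (-154, 176, -22). From the x-coordinate of D, the parameter along the line is τ = (-63 − 105)/(-154) = 12/11.
Then s = (-9) + 12/11·(-22) = -33.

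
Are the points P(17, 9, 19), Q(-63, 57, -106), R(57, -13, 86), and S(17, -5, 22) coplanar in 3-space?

No

With P as base: PQ = (-80, 48, -125), PR = (40, -22, 67), PS = (0, -14, 3).
PR × PS = (872, -120, -560).
PQ · (PR × PS) = -5520.
Since -5520 ≠ 0, the four points are not coplanar.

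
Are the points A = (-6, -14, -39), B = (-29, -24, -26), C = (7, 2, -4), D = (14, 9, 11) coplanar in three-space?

The four points are coplanar iff the 3×3 determinant with rows AB, AC, AD is zero.
Rows: (-23, -10, 13), (13, 16, 35), (20, 23, 50).
Expanding along the first row: (-23)(-5) − (-10)(-50) + (13)(-21) = -658.
Nonzero ⇒ not coplanar.

No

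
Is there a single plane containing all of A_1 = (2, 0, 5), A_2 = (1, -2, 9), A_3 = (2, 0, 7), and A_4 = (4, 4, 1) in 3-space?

A normal to the plane through A_1, A_2, A_3 is n = A_1A_2 × A_1A_3 = (-4, 2, 0).
The plane has equation n·P = -8. For A_4: n·A_4 = -8.
Equal, so A_4 lies in the plane and all four are coplanar.

Yes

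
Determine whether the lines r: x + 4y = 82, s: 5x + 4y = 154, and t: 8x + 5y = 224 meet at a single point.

Yes

Intersecting r and s: solving the 2×2 system gives (x, y) = (18, 16).
Substitute into t: (8)(18) + (5)(16) = 224.
This equals 224, so (18, 16) lies on all three lines and they are concurrent.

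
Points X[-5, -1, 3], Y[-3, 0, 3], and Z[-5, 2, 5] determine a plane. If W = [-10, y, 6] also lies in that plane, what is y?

1

The plane through X, Y, Z has equation 2x − 4y + 6z = 12.
Substituting W: (-4)y + (16) = 12, so y = 1.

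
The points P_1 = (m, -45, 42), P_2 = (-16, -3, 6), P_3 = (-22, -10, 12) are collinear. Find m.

Collinearity requires P_1P_2 × P_1P_3 = 0; each component is linear in m.
The y-component gives (6)m + (312) = 0, so m = -52.
The remaining components then also vanish.

-52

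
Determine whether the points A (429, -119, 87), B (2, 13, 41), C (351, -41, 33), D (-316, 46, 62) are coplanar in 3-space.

Yes

The four points are coplanar iff the 3×3 determinant with rows AB, AC, AD is zero.
Rows: (-427, 132, -46), (-78, 78, -54), (-745, 165, -25).
Expanding along the first row: (-427)(6960) − (132)(-38280) + (-46)(45240) = 0.
Zero determinant ⇒ coplanar.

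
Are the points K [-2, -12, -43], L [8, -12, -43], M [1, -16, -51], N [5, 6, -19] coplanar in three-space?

No

With K as base: KL = (10, 0, 0), KM = (3, -4, -8), KN = (7, 18, 24).
KM × KN = (48, -128, 82).
KL · (KM × KN) = 480.
Since 480 ≠ 0, the four points are not coplanar.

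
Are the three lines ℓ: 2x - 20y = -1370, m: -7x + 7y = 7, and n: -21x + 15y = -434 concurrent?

Intersecting ℓ and m: solving the 2×2 system gives (x, y) = (75, 76).
Substitute into n: (-21)(75) + (15)(76) = -435.
But n requires -434 ≠ -435, so the three lines have no common point.

No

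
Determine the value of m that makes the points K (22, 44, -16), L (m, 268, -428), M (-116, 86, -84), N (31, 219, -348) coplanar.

Normal to plane KMN: n = (-2044, -46428, -24528); plane equation n·P = -1695352.
Requiring n·L = -1695352: (-2044)m + (-1944720) = -1695352.
So m = -122.

-122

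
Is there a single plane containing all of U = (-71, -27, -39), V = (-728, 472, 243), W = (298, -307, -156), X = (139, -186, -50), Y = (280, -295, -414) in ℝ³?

The plane through U, V, W has normal n = UV × UW = (20577, 27189, -171) and equation n·P = -2188401.
Checking the remaining points: n·X = -2188401, n·Y = -2188401.
All equal -2188401, so all 5 points lie in one plane.

Yes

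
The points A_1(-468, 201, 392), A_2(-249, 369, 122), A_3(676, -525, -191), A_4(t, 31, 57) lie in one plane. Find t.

Normal to plane A_1A_2A_3: n = (-293964, -181203, -351186); plane equation n·P = -36511563.
Requiring n·A_4 = -36511563: (-293964)t + (-25634895) = -36511563.
So t = 37.

37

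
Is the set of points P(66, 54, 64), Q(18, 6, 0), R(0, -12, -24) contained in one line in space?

PQ = (-48, -48, -64), PR = (-66, -66, -88).
Each component of PR is 11/8 times the corresponding component of PQ, so PR = 11/8·PQ and the points are collinear.

Yes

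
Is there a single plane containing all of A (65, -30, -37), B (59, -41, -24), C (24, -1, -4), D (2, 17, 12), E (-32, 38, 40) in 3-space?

No

The plane through A, B, C has normal n = AB × AC = (-740, -335, -625) and equation n·P = -14925.
Checking the remaining points: n·D = -14675, n·E = -14050.
Since n·D = -14675 ≠ -14925, D is off the plane and the points are not all coplanar.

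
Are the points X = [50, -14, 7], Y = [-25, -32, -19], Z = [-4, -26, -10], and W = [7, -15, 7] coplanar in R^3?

No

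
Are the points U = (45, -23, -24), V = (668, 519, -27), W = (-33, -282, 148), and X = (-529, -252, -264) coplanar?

A normal to the plane through U, V, W is n = UV × UW = (92447, -106922, -119081).
The plane has equation n·P = 9477265. For X: n·X = 9477265.
Equal, so X lies in the plane and all four are coplanar.

Yes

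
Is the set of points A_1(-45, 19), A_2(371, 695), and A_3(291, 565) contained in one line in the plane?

A_1A_2 = (416, 676), A_1A_3 = (336, 546).
det[A_1A_2; A_1A_3] = (416)(546) − (676)(336) = 0.
The determinant is zero, so the points are collinear.

Yes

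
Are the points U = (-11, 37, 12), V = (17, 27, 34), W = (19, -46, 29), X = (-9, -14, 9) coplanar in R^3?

Yes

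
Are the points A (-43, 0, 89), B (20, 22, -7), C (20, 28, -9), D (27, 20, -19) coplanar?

With A as base: AB = (63, 22, -96), AC = (63, 28, -98), AD = (70, 20, -108).
AC × AD = (-1064, -56, -700).
AB · (AC × AD) = -1064.
Since -1064 ≠ 0, the four points are not coplanar.

No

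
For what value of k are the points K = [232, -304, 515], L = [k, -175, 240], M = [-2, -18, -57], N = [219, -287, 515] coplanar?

126

Coplanarity ⇔ det[KL; KM; KN] = 0.
Expanding, this is linear in k: (9724)k + (-1225224) = 0.
So k = 126.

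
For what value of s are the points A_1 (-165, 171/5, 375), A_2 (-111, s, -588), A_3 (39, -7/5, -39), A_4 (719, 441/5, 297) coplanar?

Normal to plane A_1A_3A_4: n = (125664/5, -350064, 212432/5); plane equation n·P = -933504/5.
Requiring n·A_2 = -933504/5: (-350064)s + (-27771744) = -933504/5.
So s = -394/5.

-394/5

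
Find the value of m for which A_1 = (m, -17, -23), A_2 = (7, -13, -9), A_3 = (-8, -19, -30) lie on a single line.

-3

Direction A_2A_3 = (-15, -6, -21). From the y-coordinate of A_1, the parameter along the line is τ = (-17 − (-13))/(-6) = 2/3.
Then m = 7 + 2/3·(-15) = -3.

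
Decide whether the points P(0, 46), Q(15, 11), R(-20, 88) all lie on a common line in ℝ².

PQ = (15, -35), PR = (-20, 42).
det[PQ; PR] = (15)(42) − (-35)(-20) = -70.
The determinant is nonzero, so they are not collinear.

No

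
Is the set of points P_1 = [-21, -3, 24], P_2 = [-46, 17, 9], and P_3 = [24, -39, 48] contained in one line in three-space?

No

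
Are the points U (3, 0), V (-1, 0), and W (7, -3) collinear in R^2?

UV = (-4, 0), UW = (4, -3).
Twice the signed area of △UVW is (-4)(-3) − (0)(4) = 12.
The area is nonzero, so the three points are not collinear.

No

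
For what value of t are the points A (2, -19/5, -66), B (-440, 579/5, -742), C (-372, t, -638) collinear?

Collinearity requires AB × AC = 0; each component is linear in t.
The x-component gives (676)t + (-329212/5) = 0, so t = 487/5.
The remaining components then also vanish.

487/5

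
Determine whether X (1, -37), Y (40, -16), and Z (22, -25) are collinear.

XY = (39, 21), XZ = (21, 12).
Twice the signed area of △XYZ is (39)(12) − (21)(21) = 27.
The area is nonzero, so the three points are not collinear.

No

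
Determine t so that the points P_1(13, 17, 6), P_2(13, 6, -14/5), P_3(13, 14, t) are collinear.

Collinearity requires P_1P_2 × P_1P_3 = 0; each component is linear in t.
The x-component gives (-11)t + (198/5) = 0, so t = 18/5.
The remaining components then also vanish.

18/5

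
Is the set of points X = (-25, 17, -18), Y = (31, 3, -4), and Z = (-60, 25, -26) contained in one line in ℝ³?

XY = (56, -14, 14), XZ = (-35, 8, -8).
XY × XZ = (0, -42, -42).
The cross product is nonzero, so the points do not lie on one line.

No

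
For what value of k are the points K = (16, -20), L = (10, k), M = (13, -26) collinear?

-32

The three points are collinear iff det[KL; KM] = 0.
This determinant is linear in k: (3)k + (96) = 0, so k = -32.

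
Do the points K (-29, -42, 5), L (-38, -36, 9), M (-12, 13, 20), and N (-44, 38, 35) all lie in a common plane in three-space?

No

The four points are coplanar iff the 3×3 determinant with rows KL, KM, KN is zero.
Rows: (-9, 6, 4), (17, 55, 15), (-15, 80, 30).
Expanding along the first row: (-9)(450) − (6)(735) + (4)(2185) = 280.
Nonzero ⇒ not coplanar.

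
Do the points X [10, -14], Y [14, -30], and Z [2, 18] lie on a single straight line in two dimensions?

XY = (4, -16), XZ = (-8, 32).
det[XY; XZ] = (4)(32) − (-16)(-8) = 0.
The determinant is zero, so the points are collinear.

Yes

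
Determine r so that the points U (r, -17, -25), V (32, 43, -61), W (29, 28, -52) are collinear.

Collinearity requires UV × UW = 0; each component is linear in r.
The y-component gives (9)r + (-180) = 0, so r = 20.
The remaining components then also vanish.

20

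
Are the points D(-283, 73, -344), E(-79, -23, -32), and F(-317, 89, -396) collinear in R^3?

DE = (204, -96, 312), DF = (-34, 16, -52).
Each component of DF is -1/6 times the corresponding component of DE, so DF = -1/6·DE and the points are collinear.

Yes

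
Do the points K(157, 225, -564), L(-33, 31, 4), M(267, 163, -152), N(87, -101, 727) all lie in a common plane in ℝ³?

Yes

A normal to the plane through K, L, M is n = KL × KM = (-44712, 140760, 33120).
The plane has equation n·P = 5971536. For N: n·N = 5971536.
Equal, so N lies in the plane and all four are coplanar.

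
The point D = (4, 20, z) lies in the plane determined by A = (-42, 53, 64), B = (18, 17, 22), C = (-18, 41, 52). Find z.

21

Coplanarity requires AB · (AC × AD) = 0.
AB = (60, -36, -42), AC = (24, -12, -12); the triple product is linear in z with coefficient 144 and constant term -3024.
Setting it to zero: z = 21.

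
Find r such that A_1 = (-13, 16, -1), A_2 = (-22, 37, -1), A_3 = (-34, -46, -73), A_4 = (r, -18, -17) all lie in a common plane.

Coplanarity ⇔ det[A_1A_2; A_1A_3; A_1A_4] = 0.
Expanding, this is linear in r: (-1512)r + (-13608) = 0.
So r = -9.

-9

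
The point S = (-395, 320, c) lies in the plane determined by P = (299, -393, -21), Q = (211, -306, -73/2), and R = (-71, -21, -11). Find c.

Coplanarity requires PQ · (PR × PS) = 0.
PQ = (-88, 87, -31/2), PR = (-370, 372, 10); the triple product is linear in c with coefficient -546 and constant term 99645.
Setting it to zero: c = 365/2.

365/2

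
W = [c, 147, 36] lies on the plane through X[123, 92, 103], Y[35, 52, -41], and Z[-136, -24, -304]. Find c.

339

Coplanarity requires XY · (XZ × XW) = 0.
XY = (-88, -40, -144), XZ = (-259, -116, -407); the triple product is linear in c with coefficient -424 and constant term 143736.
Setting it to zero: c = 339.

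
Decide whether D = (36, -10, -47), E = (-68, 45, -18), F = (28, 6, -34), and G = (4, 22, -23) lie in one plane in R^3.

A normal to the plane through D, E, F is n = DE × DF = (251, 1120, -1224).
The plane has equation n·P = 55364. For G: n·G = 53796.
53796 ≠ 55364, so G is off the plane.

No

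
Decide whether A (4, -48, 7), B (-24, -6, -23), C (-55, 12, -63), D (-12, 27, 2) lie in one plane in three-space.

Yes

A normal to the plane through A, B, C is n = AB × AC = (-1140, -190, 798).
The plane has equation n·P = 10146. For D: n·D = 10146.
Equal, so D lies in the plane and all four are coplanar.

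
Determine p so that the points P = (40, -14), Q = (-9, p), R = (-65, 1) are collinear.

-7

The three points are collinear iff det[PQ; PR] = 0.
This determinant is linear in p: (105)p + (735) = 0, so p = -7.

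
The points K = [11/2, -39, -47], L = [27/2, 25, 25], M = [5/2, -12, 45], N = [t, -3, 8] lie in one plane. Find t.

17/2

Normal to plane KLM: n = (3944, -952, 408); plane equation n·P = 39644.
Requiring n·N = 39644: (3944)t + (6120) = 39644.
So t = 17/2.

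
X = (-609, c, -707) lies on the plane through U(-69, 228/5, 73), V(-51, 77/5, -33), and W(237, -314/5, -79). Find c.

-102/5

Coplanarity requires UV · (UW × UX) = 0.
UV = (18, -151/5, -106), UW = (306, -542/5, -152); the triple product is linear in c with coefficient -29700 and constant term -605880.
Setting it to zero: c = -102/5.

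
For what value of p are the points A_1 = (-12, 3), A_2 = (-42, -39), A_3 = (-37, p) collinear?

The three points are collinear iff det[A_1A_2; A_1A_3] = 0.
This determinant is linear in p: (-30)p + (-960) = 0, so p = -32.

-32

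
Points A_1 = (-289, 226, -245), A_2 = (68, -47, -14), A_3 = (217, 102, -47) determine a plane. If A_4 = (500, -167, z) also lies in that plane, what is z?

The plane through A_1, A_2, A_3 has equation −25410x + 46200y + 93870z = -5213460.
Substituting A_4: (93870)z + (-20420400) = -5213460, so z = 162.

162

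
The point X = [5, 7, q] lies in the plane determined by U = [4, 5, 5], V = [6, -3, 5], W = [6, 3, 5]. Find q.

5

A normal to the plane is n = UV × UW = (0, 0, 12).
X lies in the plane iff n · UX = 0.
This gives (12)q + (-60) = 0, so q = 5.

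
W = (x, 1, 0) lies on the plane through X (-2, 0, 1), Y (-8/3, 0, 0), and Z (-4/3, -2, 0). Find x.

A normal to the plane is n = XY × XZ = (-2, -4/3, 4/3).
W lies in the plane iff n · XW = 0.
This gives (-2)x + (-20/3) = 0, so x = -10/3.

-10/3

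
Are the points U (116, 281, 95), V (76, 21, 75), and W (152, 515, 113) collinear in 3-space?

UV = (-40, -260, -20), UW = (36, 234, 18).
UV × UW = (0, 0, 0).
The cross product vanishes, so the three points are collinear.

Yes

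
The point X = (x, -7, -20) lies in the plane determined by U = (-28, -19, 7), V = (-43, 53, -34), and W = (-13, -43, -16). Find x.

Coplanarity requires UV · (UW × UX) = 0.
UV = (-15, 72, -41), UW = (15, -24, -23); the triple product is linear in x with coefficient -2640 and constant term -66000.
Setting it to zero: x = -25.

-25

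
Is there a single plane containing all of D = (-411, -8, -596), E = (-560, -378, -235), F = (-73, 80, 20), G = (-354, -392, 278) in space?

A normal to the plane through D, E, F is n = DE × DF = (-259688, 213802, 111948).
The plane has equation n·P = 38300344. For G: n·G = 39240712.
39240712 ≠ 38300344, so G is off the plane.

No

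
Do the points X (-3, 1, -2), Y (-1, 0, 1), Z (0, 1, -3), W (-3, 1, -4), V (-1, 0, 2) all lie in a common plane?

The plane through X, Y, Z has normal n = XY × XZ = (1, 11, 3) and equation n·P = 2.
Checking the remaining points: n·W = -4, n·V = 5.
Since n·W = -4 ≠ 2, W is off the plane and the points are not all coplanar.

No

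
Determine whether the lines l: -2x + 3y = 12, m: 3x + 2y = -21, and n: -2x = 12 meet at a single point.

No

The three lines meet at one point iff the augmented coefficient matrix [aᵢ bᵢ cᵢ] has rank < 3, i.e. its determinant vanishes.
Here the determinant is 18.
Nonzero, so no common point exists.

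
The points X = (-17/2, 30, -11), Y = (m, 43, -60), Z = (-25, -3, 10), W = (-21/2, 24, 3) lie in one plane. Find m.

The points are coplanar iff XY · (XZ × XW) = 0.
Expanding, this is linear in m: (-336)m + (-2016) = 0.
So m = -6.

-6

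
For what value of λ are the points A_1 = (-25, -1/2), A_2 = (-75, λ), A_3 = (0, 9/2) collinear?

-21/2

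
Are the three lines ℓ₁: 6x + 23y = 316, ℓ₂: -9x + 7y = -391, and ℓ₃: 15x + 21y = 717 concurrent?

The three lines meet at one point iff the augmented coefficient matrix [aᵢ bᵢ cᵢ] has rank < 3, i.e. its determinant vanishes.
Here the determinant is 0.
It vanishes, so the lines are concurrent at (45, 2).

Yes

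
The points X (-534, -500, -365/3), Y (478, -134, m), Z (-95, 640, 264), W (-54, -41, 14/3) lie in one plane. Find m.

-81

The points are coplanar iff XY · (XZ × XW) = 0.
Expanding, this is linear in m: (-345699)m + (-28001619) = 0.
So m = -81.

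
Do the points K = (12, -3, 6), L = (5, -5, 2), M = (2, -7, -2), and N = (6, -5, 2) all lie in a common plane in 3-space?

The four points are coplanar iff the 3×3 determinant with rows KL, KM, KN is zero.
Rows: (-7, -2, -4), (-10, -4, -8), (-6, -2, -4).
Expanding along the first row: (-7)(0) − (-2)(-8) + (-4)(-4) = 0.
Zero determinant ⇒ coplanar.

Yes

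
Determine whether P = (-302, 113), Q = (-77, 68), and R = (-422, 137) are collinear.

PQ = (225, -45), PR = (-120, 24).
Checking proportionality: PR = -8/15·PQ, so the vectors are parallel and the points are collinear.

Yes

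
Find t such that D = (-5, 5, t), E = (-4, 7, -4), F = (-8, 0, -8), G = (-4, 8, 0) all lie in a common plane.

-6

The points are coplanar iff DE · (DF × DG) = 0.
Expanding, this is linear in t: (4)t + (24) = 0.
So t = -6.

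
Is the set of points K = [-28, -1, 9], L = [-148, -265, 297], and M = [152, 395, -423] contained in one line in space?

Yes

KL = (-120, -264, 288), KM = (180, 396, -432).
Each component of KM is -3/2 times the corresponding component of KL, so KM = -3/2·KL and the points are collinear.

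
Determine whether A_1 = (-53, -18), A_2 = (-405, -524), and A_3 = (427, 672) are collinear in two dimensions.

Yes

A_1A_2 = (-352, -506), A_1A_3 = (480, 690).
det[A_1A_2; A_1A_3] = (-352)(690) − (-506)(480) = 0.
The determinant is zero, so the points are collinear.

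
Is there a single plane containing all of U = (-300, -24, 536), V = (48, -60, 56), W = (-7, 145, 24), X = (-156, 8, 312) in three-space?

Yes

A normal to the plane through U, V, W is n = UV × UW = (99552, 37536, 69360).
The plane has equation n·P = 6410496. For X: n·X = 6410496.
Equal, so X lies in the plane and all four are coplanar.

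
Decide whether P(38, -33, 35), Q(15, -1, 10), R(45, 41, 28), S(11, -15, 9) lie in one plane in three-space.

No

With P as base: PQ = (-23, 32, -25), PR = (7, 74, -7), PS = (-27, 18, -26).
PR × PS = (-1798, 371, 2124).
PQ · (PR × PS) = 126.
Since 126 ≠ 0, the four points are not coplanar.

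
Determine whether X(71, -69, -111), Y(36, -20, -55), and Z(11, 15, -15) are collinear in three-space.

Yes

XY = (-35, 49, 56), XZ = (-60, 84, 96).
XY × XZ = (0, 0, 0).
The cross product vanishes, so the three points are collinear.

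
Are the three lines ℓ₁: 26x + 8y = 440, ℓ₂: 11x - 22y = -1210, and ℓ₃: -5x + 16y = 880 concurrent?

Lines aᵢx + bᵢy = cᵢ with pairwise distinct directions are concurrent exactly when det[aᵢ bᵢ cᵢ] = 0.
Here the determinant is 0.
It vanishes, so the lines are concurrent at (0, 55).

Yes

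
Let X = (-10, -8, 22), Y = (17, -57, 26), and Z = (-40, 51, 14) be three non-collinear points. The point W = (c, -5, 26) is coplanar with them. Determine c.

-15

The plane through X, Y, Z has equation 156x + 96y + 123z = 378.
Substituting W: (156)c + (2718) = 378, so c = -15.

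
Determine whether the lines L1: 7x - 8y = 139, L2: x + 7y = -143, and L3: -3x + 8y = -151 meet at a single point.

Yes

Intersecting L1 and L2: solving the 2×2 system gives (x, y) = (-3, -20).
Substitute into L3: (-3)(-3) + (8)(-20) = -151.
This equals -151, so (-3, -20) lies on all three lines and they are concurrent.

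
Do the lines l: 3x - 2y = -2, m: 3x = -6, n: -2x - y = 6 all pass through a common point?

Yes

The three lines meet at one point iff the augmented coefficient matrix [aᵢ bᵢ cᵢ] has rank < 3, i.e. its determinant vanishes.
Here the determinant is 0.
It vanishes, so the lines are concurrent at (-2, -2).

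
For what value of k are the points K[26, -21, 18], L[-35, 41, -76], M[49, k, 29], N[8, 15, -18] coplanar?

Coplanarity ⇔ det[KL; KM; KN] = 0.
Expanding, this is linear in k: (504)k + (-4032) = 0.
So k = 8.

8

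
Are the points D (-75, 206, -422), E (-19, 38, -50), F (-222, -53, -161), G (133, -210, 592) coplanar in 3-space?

A normal to the plane through D, E, F is n = DE × DF = (52500, -69300, -39200).
The plane has equation n·P = -1670900. For G: n·G = -1670900.
Equal, so G lies in the plane and all four are coplanar.

Yes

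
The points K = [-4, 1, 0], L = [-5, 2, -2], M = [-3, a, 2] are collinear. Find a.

0

Direction KL = (-1, 1, -2). From the x-coordinate of M, the parameter along the line is τ = (-3 − (-4))/(-1) = -1.
Then a = 1 + (-1)·(1) = 0.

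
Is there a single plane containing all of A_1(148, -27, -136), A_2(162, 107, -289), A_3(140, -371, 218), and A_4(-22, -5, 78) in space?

Yes

The four points are coplanar iff the 3×3 determinant with rows A_1A_2, A_1A_3, A_1A_4 is zero.
Rows: (14, 134, -153), (-8, -344, 354), (-170, 22, 214).
Expanding along the first row: (14)(-81404) − (134)(58468) + (-153)(-58656) = 0.
Zero determinant ⇒ coplanar.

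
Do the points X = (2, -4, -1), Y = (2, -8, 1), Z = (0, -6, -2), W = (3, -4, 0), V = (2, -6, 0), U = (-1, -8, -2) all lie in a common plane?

The plane through X, Y, Z has normal n = XY × XZ = (8, -4, -8) and equation n·P = 40.
Checking the remaining points: n·W = 40, n·V = 40, n·U = 40.
All equal 40, so all 6 points lie in one plane.

Yes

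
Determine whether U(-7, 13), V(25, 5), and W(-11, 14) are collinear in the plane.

Yes

UV = (32, -8), UW = (-4, 1).
Checking proportionality: UW = -1/8·UV, so the vectors are parallel and the points are collinear.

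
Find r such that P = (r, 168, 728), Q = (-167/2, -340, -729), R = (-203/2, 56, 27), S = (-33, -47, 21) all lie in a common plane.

113/2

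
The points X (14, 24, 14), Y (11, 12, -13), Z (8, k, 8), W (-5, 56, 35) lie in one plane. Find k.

27

Coplanarity ⇔ det[XY; XZ; XW] = 0.
Expanding, this is linear in k: (-576)k + (15552) = 0.
So k = 27.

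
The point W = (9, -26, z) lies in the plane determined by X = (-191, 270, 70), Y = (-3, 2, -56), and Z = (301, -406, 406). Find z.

-350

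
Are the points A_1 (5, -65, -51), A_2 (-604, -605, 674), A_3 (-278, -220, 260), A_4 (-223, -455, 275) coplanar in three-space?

No

The four points are coplanar iff the 3×3 determinant with rows A_1A_2, A_1A_3, A_1A_4 is zero.
Rows: (-609, -540, 725), (-283, -155, 311), (-228, -390, 326).
Expanding along the first row: (-609)(70760) − (-540)(-21350) + (725)(75030) = -225090.
Nonzero ⇒ not coplanar.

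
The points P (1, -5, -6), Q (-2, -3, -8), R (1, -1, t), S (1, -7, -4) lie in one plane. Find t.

-10

Normal to plane PQS: n = (0, 6, 6); plane equation n·X = -66.
Requiring n·R = -66: (6)t + (-6) = -66.
So t = -10.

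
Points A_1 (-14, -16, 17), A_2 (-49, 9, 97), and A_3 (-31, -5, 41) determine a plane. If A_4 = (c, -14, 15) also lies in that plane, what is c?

-18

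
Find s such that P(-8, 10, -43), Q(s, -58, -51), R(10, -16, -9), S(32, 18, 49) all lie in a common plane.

-4

Coplanarity ⇔ det[PQ; PR; PS] = 0.
Expanding, this is linear in s: (-2664)s + (-10656) = 0.
So s = -4.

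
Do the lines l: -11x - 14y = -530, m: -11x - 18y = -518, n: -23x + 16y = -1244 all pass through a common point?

The three lines meet at one point iff the augmented coefficient matrix [aᵢ bᵢ cᵢ] has rank < 3, i.e. its determinant vanishes.
Here the determinant is 0.
It vanishes, so the lines are concurrent at (52, -3).

Yes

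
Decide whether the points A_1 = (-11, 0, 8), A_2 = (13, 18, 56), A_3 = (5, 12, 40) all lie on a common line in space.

Yes

A_1A_2 = (24, 18, 48), A_1A_3 = (16, 12, 32).
A_1A_2 × A_1A_3 = (0, 0, 0).
The cross product vanishes, so the three points are collinear.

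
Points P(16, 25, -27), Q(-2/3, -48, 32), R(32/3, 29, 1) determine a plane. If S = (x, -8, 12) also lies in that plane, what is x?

6

A normal to the plane is n = PQ × PR = (-2280, 152, -456).
S lies in the plane iff n · PS = 0.
This gives (-2280)x + (13680) = 0, so x = 6.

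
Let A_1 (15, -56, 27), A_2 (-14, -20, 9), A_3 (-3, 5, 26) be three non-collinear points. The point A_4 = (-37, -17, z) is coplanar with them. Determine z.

Coplanarity requires A_1A_2 · (A_1A_3 × A_1A_4) = 0.
A_1A_2 = (-29, 36, -18), A_1A_3 = (-18, 61, -1); the triple product is linear in z with coefficient -1121 and constant term -13452.
Setting it to zero: z = -12.

-12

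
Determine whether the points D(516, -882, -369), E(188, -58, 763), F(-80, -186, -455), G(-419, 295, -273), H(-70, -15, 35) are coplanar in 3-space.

No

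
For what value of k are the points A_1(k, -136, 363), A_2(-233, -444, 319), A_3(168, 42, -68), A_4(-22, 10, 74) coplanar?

-385

Coplanarity ⇔ det[A_1A_2; A_1A_3; A_1A_4] = 0.
Expanding, this is linear in k: (-56628)k + (-21801780) = 0.
So k = -385.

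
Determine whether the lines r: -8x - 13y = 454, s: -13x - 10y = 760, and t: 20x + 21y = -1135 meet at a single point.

No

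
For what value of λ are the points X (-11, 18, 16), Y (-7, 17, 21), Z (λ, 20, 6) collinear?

Direction XY = (4, -1, 5). From the y-coordinate of Z, the parameter along the line is τ = (20 − 18)/(-1) = -2.
Then λ = (-11) + (-2)·(4) = -19.

-19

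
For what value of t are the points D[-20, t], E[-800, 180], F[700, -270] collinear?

-54

The three points are collinear iff det[DE; DF] = 0.
This determinant is linear in t: (1500)t + (81000) = 0, so t = -54.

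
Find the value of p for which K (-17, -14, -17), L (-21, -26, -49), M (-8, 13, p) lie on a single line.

Collinearity requires KL × KM = 0; each component is linear in p.
The x-component gives (-12)p + (660) = 0, so p = 55.
The remaining components then also vanish.

55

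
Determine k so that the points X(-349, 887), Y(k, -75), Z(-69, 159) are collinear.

The three points are collinear iff det[XY; XZ] = 0.
This determinant is linear in k: (-728)k + (15288) = 0, so k = 21.

21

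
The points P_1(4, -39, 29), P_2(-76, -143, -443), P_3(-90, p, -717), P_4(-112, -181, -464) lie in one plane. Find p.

-170

Coplanarity ⇔ det[P_1P_2; P_1P_3; P_1P_4] = 0.
Expanding, this is linear in p: (-15312)p + (-2603040) = 0.
So p = -170.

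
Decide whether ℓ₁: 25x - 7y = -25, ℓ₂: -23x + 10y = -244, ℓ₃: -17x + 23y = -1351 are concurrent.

Intersecting ℓ₁ and ℓ₂: solving the 2×2 system gives (x, y) = (-22, -75).
Substitute into ℓ₃: (-17)(-22) + (23)(-75) = -1351.
This equals -1351, so (-22, -75) lies on all three lines and they are concurrent.

Yes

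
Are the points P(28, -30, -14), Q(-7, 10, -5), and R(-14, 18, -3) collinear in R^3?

PQ = (-35, 40, 9), PR = (-42, 48, 11).
Comparing components 2 and 3: (40)(11) − (9)(48) = 8 ≠ 0, so PQ and PR are not parallel and the points are not collinear.

No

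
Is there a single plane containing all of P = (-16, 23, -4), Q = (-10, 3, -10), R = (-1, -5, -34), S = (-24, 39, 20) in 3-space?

The four points are coplanar iff the 3×3 determinant with rows PQ, PR, PS is zero.
Rows: (6, -20, -6), (15, -28, -30), (-8, 16, 24).
Expanding along the first row: (6)(-192) − (-20)(120) + (-6)(16) = 1152.
Nonzero ⇒ not coplanar.

No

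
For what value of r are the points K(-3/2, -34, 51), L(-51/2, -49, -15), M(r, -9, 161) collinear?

77/2

Collinearity requires KL × KM = 0; each component is linear in r.
The y-component gives (-66)r + (2541) = 0, so r = 77/2.
The remaining components then also vanish.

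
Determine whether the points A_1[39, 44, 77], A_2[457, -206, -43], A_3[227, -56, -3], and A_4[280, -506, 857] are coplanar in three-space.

Yes

The four points are coplanar iff the 3×3 determinant with rows A_1A_2, A_1A_3, A_1A_4 is zero.
Rows: (418, -250, -120), (188, -100, -80), (241, -550, 780).
Expanding along the first row: (418)(-122000) − (-250)(165920) + (-120)(-79300) = 0.
Zero determinant ⇒ coplanar.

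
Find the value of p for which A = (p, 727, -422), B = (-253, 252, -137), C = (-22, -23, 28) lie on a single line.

Collinearity requires AB × AC = 0; each component is linear in p.
The y-component gives (165)p + (107580) = 0, so p = -652.
The remaining components then also vanish.

-652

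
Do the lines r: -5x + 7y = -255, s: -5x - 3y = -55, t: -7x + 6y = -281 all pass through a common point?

Lines aᵢx + bᵢy = cᵢ with pairwise distinct directions are concurrent exactly when det[aᵢ bᵢ cᵢ] = 0.
Here the determinant is 0.
It vanishes, so the lines are concurrent at (23, -20).

Yes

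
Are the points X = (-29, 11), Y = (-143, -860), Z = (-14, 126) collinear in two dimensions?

No

XY = (-114, -871), XZ = (15, 115).
det[XY; XZ] = (-114)(115) − (-871)(15) = -45.
The determinant is nonzero, so they are not collinear.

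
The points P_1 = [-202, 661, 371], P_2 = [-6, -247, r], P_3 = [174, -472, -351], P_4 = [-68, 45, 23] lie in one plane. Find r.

-141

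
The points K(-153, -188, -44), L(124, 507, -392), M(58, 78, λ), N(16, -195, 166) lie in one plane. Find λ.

Normal to plane KLN: n = (143514, -116982, -119394); plane equation n·P = 5288310.
Requiring n·M = 5288310: (-119394)λ + (-800784) = 5288310.
So λ = -51.

-51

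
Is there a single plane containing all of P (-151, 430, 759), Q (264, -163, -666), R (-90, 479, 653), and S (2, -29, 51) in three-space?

Yes

A normal to the plane through P, Q, R is n = PQ × PR = (132683, -42935, 56508).
The plane has equation n·X = 4392389. For S: n·S = 4392389.
Equal, so S lies in the plane and all four are coplanar.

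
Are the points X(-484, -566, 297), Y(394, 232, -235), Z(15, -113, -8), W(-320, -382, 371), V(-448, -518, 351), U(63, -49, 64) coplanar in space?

Yes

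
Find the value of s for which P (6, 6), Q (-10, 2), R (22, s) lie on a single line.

10

Collinearity: (R − P) must be parallel to (Q − P) = (-16, -4).
Cross-multiplying the components: (s − 6)·(-16) = (16)·(-4).
Solving gives s = 10.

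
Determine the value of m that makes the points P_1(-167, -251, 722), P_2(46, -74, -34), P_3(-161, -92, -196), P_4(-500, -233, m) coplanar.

188

Normal to plane P_1P_2P_3: n = (-42282, 190998, 32805); plane equation n·P = -17194194.
Requiring n·P_4 = -17194194: (32805)m + (-23361534) = -17194194.
So m = 188.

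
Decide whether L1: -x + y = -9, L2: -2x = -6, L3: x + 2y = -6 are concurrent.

No

Lines aᵢx + bᵢy = cᵢ with pairwise distinct directions are concurrent exactly when det[aᵢ bᵢ cᵢ] = 0.
Here the determinant is 6.
Nonzero, so no common point exists.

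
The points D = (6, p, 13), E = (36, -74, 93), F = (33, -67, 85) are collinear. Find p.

-4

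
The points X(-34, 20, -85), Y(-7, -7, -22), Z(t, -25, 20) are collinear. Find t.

Direction XY = (27, -27, 63). From the y-coordinate of Z, the parameter along the line is τ = (-25 − 20)/(-27) = 5/3.
Then t = (-34) + 5/3·(27) = 11.

11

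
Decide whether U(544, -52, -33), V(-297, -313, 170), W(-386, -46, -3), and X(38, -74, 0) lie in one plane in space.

A normal to the plane through U, V, W is n = UV × UW = (-9048, -163560, -247776).
The plane has equation n·P = 11759616. For X: n·X = 11759616.
Equal, so X lies in the plane and all four are coplanar.

Yes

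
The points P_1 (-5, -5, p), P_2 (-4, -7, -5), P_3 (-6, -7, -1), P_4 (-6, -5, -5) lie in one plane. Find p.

Coplanarity ⇔ det[P_1P_2; P_1P_3; P_1P_4] = 0.
Expanding, this is linear in p: (4)p + (28) = 0.
So p = -7.

-7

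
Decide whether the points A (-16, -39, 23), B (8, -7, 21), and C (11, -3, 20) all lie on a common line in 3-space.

AB = (24, 32, -2), AC = (27, 36, -3).
Comparing components 2 and 3: (32)(-3) − (-2)(36) = -24 ≠ 0, so AB and AC are not parallel and the points are not collinear.

No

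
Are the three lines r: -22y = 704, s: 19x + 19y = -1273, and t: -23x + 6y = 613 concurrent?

Yes

The three lines meet at one point iff the augmented coefficient matrix [aᵢ bᵢ cᵢ] has rank < 3, i.e. its determinant vanishes.
Here the determinant is 0.
It vanishes, so the lines are concurrent at (-35, -32).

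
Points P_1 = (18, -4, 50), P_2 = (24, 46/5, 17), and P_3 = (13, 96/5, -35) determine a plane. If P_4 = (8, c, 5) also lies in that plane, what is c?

Coplanarity requires P_1P_2 · (P_1P_3 × P_1P_4) = 0.
P_1P_2 = (6, 66/5, -33), P_1P_3 = (-5, 116/5, -85); the triple product is linear in c with coefficient 675 and constant term -2970.
Setting it to zero: c = 22/5.

22/5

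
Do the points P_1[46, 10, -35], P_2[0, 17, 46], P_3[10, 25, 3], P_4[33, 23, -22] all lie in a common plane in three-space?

No

With P_1 as base: P_1P_2 = (-46, 7, 81), P_1P_3 = (-36, 15, 38), P_1P_4 = (-13, 13, 13).
P_1P_3 × P_1P_4 = (-299, -26, -273).
P_1P_2 · (P_1P_3 × P_1P_4) = -8541.
Since -8541 ≠ 0, the four points are not coplanar.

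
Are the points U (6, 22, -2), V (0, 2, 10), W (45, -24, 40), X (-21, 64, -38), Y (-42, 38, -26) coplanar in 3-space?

Yes

The plane through U, V, W has normal n = UV × UW = (-288, 720, 1056) and equation n·P = 12000.
Checking the remaining points: n·X = 12000, n·Y = 12000.
All equal 12000, so all 5 points lie in one plane.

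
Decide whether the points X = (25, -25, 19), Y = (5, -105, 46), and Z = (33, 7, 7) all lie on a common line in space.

XY = (-20, -80, 27), XZ = (8, 32, -12).
XY × XZ = (96, -24, 0).
The cross product is nonzero, so the points do not lie on one line.

No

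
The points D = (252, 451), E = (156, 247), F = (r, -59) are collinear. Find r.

12

Collinearity: (F − D) must be parallel to (E − D) = (-96, -204).
Cross-multiplying the components: (r − 252)·(-204) = (-510)·(-96).
Solving gives r = 12.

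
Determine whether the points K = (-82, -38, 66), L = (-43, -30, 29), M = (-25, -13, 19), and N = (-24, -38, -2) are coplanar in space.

A normal to the plane through K, L, M is n = KL × KM = (549, -276, 519).
The plane has equation n·P = -276. For N: n·N = -3726.
-3726 ≠ -276, so N is off the plane.

No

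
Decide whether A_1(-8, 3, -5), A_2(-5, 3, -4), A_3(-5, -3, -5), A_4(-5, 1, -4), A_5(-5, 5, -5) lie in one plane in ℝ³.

The plane through A_1, A_2, A_3 has normal n = A_1A_2 × A_1A_3 = (6, 3, -18) and equation n·P = 51.
Checking the remaining points: n·A_4 = 45, n·A_5 = 75.
Since n·A_4 = 45 ≠ 51, A_4 is off the plane and the points are not all coplanar.

No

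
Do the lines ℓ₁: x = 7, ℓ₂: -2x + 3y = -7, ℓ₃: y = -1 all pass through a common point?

No

Lines aᵢx + bᵢy = cᵢ with pairwise distinct directions are concurrent exactly when det[aᵢ bᵢ cᵢ] = 0.
Here the determinant is -10.
Nonzero, so no common point exists.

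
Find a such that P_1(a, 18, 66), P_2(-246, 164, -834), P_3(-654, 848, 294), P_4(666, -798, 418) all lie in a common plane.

Coplanarity ⇔ det[P_1P_2; P_1P_3; P_1P_4] = 0.
Expanding, this is linear in a: (-1941504)a + (-44654592) = 0.
So a = -23.

-23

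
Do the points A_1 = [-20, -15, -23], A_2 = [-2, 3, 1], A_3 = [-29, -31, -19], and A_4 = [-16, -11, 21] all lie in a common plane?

No

A normal to the plane through A_1, A_2, A_3 is n = A_1A_2 × A_1A_3 = (456, -288, -126).
The plane has equation n·P = -1902. For A_4: n·A_4 = -6774.
-6774 ≠ -1902, so A_4 is off the plane.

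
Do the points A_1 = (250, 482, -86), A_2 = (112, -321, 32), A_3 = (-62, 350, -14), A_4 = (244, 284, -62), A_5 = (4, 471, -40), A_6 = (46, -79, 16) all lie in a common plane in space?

The plane through A_1, A_2, A_3 has normal n = A_1A_2 × A_1A_3 = (-42240, -26880, -232320) and equation n·P = -3536640.
Checking the remaining points: n·A_4 = -3536640, n·A_5 = -3536640, n·A_6 = -3536640.
All equal -3536640, so all 6 points lie in one plane.

Yes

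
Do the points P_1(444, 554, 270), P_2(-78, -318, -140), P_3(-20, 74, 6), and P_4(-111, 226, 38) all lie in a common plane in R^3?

Yes

With P_1 as base: P_1P_2 = (-522, -872, -410), P_1P_3 = (-464, -480, -264), P_1P_4 = (-555, -328, -232).
P_1P_3 × P_1P_4 = (24768, 38872, -114208).
P_1P_2 · (P_1P_3 × P_1P_4) = 0.
The scalar triple product vanishes, so the four points are coplanar.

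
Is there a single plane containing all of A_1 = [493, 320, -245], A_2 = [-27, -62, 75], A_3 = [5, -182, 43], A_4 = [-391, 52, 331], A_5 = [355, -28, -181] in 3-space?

No

The plane through A_1, A_2, A_3 has normal n = A_1A_2 × A_1A_3 = (50624, -6400, 74624) and equation n·P = 4626752.
Checking the remaining points: n·A_4 = 4573760, n·A_5 = 4643776.
Since n·A_4 = 4573760 ≠ 4626752, A_4 is off the plane and the points are not all coplanar.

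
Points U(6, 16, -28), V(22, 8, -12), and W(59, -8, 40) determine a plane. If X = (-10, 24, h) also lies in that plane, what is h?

-44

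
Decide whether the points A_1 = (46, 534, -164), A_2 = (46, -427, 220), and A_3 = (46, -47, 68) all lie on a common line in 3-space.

No

A_1A_2 = (0, -961, 384), A_1A_3 = (0, -581, 232).
Comparing components 2 and 3: (-961)(232) − (384)(-581) = 152 ≠ 0, so A_1A_2 and A_1A_3 are not parallel and the points are not collinear.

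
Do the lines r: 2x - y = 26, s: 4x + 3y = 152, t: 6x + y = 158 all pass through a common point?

Yes

Lines aᵢx + bᵢy = cᵢ with pairwise distinct directions are concurrent exactly when det[aᵢ bᵢ cᵢ] = 0.
Here the determinant is 0.
It vanishes, so the lines are concurrent at (23, 20).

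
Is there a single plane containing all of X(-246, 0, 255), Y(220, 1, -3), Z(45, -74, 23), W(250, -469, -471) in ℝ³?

No

A normal to the plane through X, Y, Z is n = XY × XZ = (-19324, 33034, -34775).
The plane has equation n·P = -4113921. For W: n·W = -3944921.
-3944921 ≠ -4113921, so W is off the plane.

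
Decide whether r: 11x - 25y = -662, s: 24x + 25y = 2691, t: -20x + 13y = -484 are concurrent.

No

Lines aᵢx + bᵢy = cᵢ with pairwise distinct directions are concurrent exactly when det[aᵢ bᵢ cᵢ] = 0.
Here the determinant is -357.
Nonzero, so no common point exists.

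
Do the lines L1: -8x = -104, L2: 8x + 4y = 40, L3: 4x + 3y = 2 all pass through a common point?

No

Intersecting L1 and L2: solving the 2×2 system gives (x, y) = (13, -16).
Substitute into L3: (4)(13) + (3)(-16) = 4.
But L3 requires 2 ≠ 4, so the three lines have no common point.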